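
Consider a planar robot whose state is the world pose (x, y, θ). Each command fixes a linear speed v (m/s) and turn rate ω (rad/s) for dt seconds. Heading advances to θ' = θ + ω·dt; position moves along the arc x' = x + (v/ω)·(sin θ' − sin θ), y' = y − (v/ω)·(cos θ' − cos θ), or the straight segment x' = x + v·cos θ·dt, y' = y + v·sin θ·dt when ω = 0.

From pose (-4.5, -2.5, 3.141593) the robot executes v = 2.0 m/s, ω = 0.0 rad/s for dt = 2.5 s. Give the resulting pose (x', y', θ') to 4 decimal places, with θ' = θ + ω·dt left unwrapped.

(-9.5000, -2.5000, 3.1416)

θ' = 3.1416 + 0.0·2.5 = 3.1416
ω = 0 → straight: x' = -4.5 + 2.0·cos(3.1416)·2.5 = -9.5000
y' = -2.5 + 2.0·sin(3.1416)·2.5 = -2.5000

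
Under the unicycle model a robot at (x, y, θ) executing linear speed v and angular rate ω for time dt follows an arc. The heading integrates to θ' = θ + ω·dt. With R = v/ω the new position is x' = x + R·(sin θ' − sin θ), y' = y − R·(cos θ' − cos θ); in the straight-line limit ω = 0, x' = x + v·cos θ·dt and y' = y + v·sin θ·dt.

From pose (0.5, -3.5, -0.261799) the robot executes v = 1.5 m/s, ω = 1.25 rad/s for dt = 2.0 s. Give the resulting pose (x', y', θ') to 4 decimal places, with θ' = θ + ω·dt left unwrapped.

θ' = -0.2618 + 1.25·2.0 = 2.2382
R = v/ω = 1.5/1.25 = 1.2000
x' = 0.5 + 1.2000·(sin 2.2382 − sin -0.2618) = 1.7531
y' = -3.5 − 1.2000·(cos 2.2382 − cos -0.2618) = -1.5981

(1.7531, -1.5981, 2.2382)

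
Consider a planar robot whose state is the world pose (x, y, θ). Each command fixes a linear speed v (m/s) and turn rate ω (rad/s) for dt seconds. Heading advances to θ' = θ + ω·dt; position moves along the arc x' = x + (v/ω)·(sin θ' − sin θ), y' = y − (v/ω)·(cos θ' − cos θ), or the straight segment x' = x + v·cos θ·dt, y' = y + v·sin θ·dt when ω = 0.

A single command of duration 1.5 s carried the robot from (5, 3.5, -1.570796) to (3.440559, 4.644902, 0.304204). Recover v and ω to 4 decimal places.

v = -1.5000, ω = 1.2500

Δθ = 0.304204 − -1.570796 = 1.875000
ω = Δθ/dt = 1.875000/1.5 = 1.2500
R = Δx/(sin θ' − sin θ) = -1.2000
v = R·ω = -1.2000·1.2500 = -1.5000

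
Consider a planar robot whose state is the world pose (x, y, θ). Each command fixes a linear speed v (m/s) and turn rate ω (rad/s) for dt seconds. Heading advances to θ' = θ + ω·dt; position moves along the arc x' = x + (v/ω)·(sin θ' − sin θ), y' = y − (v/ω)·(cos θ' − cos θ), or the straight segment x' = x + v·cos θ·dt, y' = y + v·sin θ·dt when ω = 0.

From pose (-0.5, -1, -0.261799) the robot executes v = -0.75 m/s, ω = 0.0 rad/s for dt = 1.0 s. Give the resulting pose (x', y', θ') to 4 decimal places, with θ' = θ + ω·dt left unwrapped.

(-1.2244, -0.8059, -0.2618)

θ' = -0.2618 + 0.0·1.0 = -0.2618
ω = 0 → straight: x' = -0.5 + -0.75·cos(-0.2618)·1.0 = -1.2244
y' = -1 + -0.75·sin(-0.2618)·1.0 = -0.8059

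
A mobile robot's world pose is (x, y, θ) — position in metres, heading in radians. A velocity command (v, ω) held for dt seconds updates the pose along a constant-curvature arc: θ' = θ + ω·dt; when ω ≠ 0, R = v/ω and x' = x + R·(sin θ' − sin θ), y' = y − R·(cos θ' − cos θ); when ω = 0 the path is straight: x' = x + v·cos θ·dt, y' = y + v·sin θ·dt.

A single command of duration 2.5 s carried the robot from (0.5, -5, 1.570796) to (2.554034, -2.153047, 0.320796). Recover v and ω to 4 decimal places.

v = 1.5000, ω = -0.5000

Δθ = 0.320796 − 1.570796 = -1.250000
ω = Δθ/dt = -1.250000/2.5 = -0.5000
R = −Δy/(cos θ' − cos θ) = -3.0000
v = R·ω = -3.0000·-0.5000 = 1.5000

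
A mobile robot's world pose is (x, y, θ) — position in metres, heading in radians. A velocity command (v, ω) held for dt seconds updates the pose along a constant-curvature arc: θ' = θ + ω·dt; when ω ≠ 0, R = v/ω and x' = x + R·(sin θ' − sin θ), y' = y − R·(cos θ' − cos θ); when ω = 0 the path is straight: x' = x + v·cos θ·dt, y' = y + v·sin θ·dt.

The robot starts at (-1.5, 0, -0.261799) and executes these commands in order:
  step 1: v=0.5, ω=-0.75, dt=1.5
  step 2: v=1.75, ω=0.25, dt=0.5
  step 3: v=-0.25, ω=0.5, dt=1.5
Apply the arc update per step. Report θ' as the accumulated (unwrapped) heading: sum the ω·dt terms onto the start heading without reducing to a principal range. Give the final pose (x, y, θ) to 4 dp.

(-1.0352, -1.0861, -0.5118)

step 1: θ'=-1.3868 (R=-0.6667) → pose (-1.0171, -0.5220, -1.3868)
step 2: θ'=-1.2618 (R=7.0000) → pose (-0.8038, -1.3700, -1.2618)
step 3: θ'=-0.5118 (R=-0.5000) → pose (-1.0352, -1.0861, -0.5118)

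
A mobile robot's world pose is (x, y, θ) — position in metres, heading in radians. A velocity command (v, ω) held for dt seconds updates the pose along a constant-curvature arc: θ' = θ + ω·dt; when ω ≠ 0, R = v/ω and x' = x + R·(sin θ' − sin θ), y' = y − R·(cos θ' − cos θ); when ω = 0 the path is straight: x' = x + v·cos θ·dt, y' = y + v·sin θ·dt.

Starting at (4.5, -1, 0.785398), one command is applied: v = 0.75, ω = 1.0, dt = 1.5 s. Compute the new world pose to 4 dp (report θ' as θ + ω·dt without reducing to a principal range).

θ' = 0.7854 + 1.0·1.5 = 2.2854
R = v/ω = 0.75/1.0 = 0.7500
x' = 4.5 + 0.7500·(sin 2.2854 − sin 0.7854) = 4.5362
y' = -1 − 0.7500·(cos 2.2854 − cos 0.7854) = 0.0218

(4.5362, 0.0218, 2.2854)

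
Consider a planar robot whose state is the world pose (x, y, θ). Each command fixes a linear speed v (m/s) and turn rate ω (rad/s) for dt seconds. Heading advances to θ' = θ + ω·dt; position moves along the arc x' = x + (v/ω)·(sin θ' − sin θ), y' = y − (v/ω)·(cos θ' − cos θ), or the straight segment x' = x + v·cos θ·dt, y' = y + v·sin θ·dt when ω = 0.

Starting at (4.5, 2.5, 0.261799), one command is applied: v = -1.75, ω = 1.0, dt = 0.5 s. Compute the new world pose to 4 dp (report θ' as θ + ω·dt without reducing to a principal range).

(3.7450, 2.0759, 0.7618)

θ' = 0.2618 + 1.0·0.5 = 0.7618
R = v/ω = -1.75/1.0 = -1.7500
x' = 4.5 + -1.7500·(sin 0.7618 − sin 0.2618) = 3.7450
y' = 2.5 − -1.7500·(cos 0.7618 − cos 0.2618) = 2.0759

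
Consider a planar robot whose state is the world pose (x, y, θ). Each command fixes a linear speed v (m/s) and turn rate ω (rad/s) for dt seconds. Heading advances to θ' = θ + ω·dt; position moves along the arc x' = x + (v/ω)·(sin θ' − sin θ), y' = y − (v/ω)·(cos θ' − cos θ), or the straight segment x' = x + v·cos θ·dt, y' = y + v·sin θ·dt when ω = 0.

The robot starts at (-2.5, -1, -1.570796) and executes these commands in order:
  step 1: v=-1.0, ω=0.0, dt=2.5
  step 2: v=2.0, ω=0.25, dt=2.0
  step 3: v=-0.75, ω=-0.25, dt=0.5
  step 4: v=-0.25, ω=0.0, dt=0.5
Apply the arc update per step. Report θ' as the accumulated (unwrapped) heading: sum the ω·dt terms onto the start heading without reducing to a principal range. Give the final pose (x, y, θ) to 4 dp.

step 1: θ'=-1.5708 (straight) → pose (-2.5000, 1.5000, -1.5708)
step 2: θ'=-1.0708 (R=8.0000) → pose (-1.5207, -2.3354, -1.0708)
step 3: θ'=-1.1958 (R=3.0000) → pose (-1.6794, -1.9959, -1.1958)
step 4: θ'=-1.1958 (straight) → pose (-1.7252, -1.8796, -1.1958)

(-1.7252, -1.8796, -1.1958)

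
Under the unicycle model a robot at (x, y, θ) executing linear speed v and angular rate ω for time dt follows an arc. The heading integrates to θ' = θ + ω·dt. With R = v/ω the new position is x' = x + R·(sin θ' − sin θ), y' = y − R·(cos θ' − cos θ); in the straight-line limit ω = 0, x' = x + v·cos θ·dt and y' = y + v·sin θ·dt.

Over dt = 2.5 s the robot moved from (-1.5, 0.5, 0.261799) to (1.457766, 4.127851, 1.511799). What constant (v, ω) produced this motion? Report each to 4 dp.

v = 2.0000, ω = 0.5000

Δθ = 1.511799 − 0.261799 = 1.250000
ω = Δθ/dt = 1.250000/2.5 = 0.5000
R = −Δy/(cos θ' − cos θ) = 4.0000
v = R·ω = 4.0000·0.5000 = 2.0000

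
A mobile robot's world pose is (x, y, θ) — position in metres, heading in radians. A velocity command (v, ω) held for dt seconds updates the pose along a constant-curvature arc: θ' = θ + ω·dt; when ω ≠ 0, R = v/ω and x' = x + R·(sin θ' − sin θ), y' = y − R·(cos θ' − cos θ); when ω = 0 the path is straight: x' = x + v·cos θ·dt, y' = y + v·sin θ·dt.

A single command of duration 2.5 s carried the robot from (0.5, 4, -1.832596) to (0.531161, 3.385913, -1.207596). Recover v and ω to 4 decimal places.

v = 0.2500, ω = 0.2500

Δθ = -1.207596 − -1.832596 = 0.625000
ω = Δθ/dt = 0.625000/2.5 = 0.2500
R = −Δy/(cos θ' − cos θ) = 1.0000
v = R·ω = 1.0000·0.2500 = 0.2500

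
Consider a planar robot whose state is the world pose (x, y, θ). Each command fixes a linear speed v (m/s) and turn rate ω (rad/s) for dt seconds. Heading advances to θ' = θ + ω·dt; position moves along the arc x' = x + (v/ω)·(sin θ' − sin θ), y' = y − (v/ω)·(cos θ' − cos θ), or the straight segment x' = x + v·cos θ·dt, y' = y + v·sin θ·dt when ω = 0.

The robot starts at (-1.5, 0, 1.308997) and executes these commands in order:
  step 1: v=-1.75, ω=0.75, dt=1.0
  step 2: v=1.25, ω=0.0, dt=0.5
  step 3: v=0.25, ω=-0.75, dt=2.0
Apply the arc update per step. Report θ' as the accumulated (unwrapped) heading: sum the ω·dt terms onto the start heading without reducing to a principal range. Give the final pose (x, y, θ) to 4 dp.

(-1.4825, -0.7074, 0.5590)

step 1: θ'=2.0590 (R=-2.3333) → pose (-1.3069, -1.6983, 2.0590)
step 2: θ'=2.0590 (straight) → pose (-1.6001, -1.1463, 2.0590)
step 3: θ'=0.5590 (R=-0.3333) → pose (-1.4825, -0.7074, 0.5590)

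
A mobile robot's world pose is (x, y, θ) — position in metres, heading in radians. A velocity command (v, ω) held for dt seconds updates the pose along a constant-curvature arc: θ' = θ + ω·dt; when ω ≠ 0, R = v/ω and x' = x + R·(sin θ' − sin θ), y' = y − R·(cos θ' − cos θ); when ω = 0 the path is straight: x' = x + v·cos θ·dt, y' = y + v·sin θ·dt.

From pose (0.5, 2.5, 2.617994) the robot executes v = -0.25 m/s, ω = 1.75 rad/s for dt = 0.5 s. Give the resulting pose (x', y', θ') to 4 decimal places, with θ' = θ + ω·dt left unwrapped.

θ' = 2.6180 + 1.75·0.5 = 3.4930
R = v/ω = -0.25/1.75 = -0.1429
x' = 0.5 + -0.1429·(sin 3.4930 − sin 2.6180) = 0.6206
y' = 2.5 − -0.1429·(cos 3.4930 − cos 2.6180) = 2.4896

(0.6206, 2.4896, 3.4930)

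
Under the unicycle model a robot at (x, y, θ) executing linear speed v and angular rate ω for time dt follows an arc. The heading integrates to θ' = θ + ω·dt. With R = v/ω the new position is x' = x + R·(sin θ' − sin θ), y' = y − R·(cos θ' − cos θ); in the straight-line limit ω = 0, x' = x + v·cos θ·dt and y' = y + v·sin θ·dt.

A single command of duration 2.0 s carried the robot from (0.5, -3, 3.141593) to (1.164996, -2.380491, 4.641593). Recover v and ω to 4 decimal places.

Δθ = 4.641593 − 3.141593 = 1.500000
ω = Δθ/dt = 1.500000/2.0 = 0.7500
R = Δx/(sin θ' − sin θ) = -0.6667
v = R·ω = -0.6667·0.7500 = -0.5000

v = -0.5000, ω = 0.7500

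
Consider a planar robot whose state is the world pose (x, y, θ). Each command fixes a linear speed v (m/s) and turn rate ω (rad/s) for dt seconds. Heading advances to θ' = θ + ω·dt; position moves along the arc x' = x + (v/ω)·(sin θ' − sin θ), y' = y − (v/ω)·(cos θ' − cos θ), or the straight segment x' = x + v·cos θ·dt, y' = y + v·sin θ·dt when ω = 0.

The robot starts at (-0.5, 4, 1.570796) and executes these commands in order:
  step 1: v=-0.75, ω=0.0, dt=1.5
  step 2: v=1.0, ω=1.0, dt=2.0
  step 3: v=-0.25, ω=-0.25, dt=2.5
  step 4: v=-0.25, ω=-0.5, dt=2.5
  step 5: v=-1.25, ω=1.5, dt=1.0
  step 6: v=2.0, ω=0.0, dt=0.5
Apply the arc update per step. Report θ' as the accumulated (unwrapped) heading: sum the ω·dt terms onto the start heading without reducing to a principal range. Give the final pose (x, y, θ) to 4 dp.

(-1.0332, 2.6454, 3.1958)

step 1: θ'=1.5708 (straight) → pose (-0.5000, 2.8750, 1.5708)
step 2: θ'=3.5708 (R=1.0000) → pose (-1.9161, 3.7843, 3.5708)
step 3: θ'=2.9458 (R=1.0000) → pose (-1.3055, 3.8559, 2.9458)
step 4: θ'=1.6958 (R=0.5000) → pose (-0.9066, 3.4278, 1.6958)
step 5: θ'=3.1958 (R=-0.8333) → pose (-0.0346, 2.6996, 3.1958)
step 6: θ'=3.1958 (straight) → pose (-1.0332, 2.6454, 3.1958)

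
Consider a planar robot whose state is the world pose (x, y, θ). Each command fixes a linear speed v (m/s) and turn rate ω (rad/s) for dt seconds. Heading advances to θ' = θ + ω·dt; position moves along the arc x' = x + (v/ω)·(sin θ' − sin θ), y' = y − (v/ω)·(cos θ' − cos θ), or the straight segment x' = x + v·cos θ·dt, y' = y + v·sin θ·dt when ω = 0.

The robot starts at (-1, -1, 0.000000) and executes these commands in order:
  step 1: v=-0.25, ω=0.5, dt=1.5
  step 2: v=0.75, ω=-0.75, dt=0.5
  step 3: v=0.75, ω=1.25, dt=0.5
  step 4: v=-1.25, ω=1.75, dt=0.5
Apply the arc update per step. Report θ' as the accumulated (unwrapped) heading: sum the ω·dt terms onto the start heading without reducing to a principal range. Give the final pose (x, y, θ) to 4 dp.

step 1: θ'=0.7500 (R=-0.5000) → pose (-1.3408, -1.1342, 0.7500)
step 2: θ'=0.3750 (R=-1.0000) → pose (-1.0255, -0.9353, 0.3750)
step 3: θ'=1.0000 (R=0.6000) → pose (-0.7403, -0.7012, 1.0000)
step 4: θ'=1.8750 (R=-0.7143) → pose (-0.8208, -1.3011, 1.8750)

(-0.8208, -1.3011, 1.8750)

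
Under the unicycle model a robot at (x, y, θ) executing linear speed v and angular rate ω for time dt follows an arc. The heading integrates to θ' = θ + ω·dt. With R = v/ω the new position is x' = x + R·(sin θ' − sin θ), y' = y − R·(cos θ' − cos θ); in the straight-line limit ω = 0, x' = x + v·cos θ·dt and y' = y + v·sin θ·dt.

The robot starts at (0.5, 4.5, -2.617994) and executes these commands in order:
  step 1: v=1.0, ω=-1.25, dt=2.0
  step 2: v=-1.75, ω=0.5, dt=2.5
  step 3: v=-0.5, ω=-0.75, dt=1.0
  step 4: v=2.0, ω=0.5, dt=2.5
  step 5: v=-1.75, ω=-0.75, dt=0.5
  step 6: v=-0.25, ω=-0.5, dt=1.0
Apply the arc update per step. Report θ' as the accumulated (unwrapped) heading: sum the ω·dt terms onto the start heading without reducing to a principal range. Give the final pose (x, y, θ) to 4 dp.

(-1.6477, 4.0604, -4.2430)

step 1: θ'=-5.1180 (R=-0.8000) → pose (-0.6351, 5.5085, -5.1180)
step 2: θ'=-3.8680 (R=-3.5000) → pose (0.2563, 1.5110, -3.8680)
step 3: θ'=-4.6180 (R=0.6667) → pose (0.4772, 1.0754, -4.6180)
step 4: θ'=-3.3680 (R=4.0000) → pose (-2.6071, 4.5963, -3.3680)
step 5: θ'=-3.7430 (R=2.3333) → pose (-1.8107, 4.2465, -3.7430)
step 6: θ'=-4.2430 (R=0.5000) → pose (-1.6477, 4.0604, -4.2430)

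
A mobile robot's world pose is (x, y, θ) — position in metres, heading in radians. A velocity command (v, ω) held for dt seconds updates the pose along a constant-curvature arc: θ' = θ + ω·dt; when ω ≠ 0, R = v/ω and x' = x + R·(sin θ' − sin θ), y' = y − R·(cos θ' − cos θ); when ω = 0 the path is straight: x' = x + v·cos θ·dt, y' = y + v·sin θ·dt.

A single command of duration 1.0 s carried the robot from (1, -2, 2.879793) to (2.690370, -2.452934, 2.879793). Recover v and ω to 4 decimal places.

v = -1.7500, ω = 0.0000

Δθ = 2.879793 − 2.879793 = 0.000000
ω = Δθ/dt = 0.000000/1.0 = 0.0000
ω = 0 → v = (Δx·cos θ + Δy·sin θ)/dt = -1.7500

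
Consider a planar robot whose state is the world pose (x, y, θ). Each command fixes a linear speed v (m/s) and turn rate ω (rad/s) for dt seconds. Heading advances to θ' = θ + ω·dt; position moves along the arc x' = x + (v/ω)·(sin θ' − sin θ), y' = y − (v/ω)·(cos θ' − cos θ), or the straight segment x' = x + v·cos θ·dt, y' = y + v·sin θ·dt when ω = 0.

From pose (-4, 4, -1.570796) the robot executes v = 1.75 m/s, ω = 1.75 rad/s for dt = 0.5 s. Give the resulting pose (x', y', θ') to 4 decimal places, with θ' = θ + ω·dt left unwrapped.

θ' = -1.5708 + 1.75·0.5 = -0.6958
R = v/ω = 1.75/1.75 = 1.0000
x' = -4 + 1.0000·(sin -0.6958 − sin -1.5708) = -3.6410
y' = 4 − 1.0000·(cos -0.6958 − cos -1.5708) = 3.2325

(-3.6410, 3.2325, -0.6958)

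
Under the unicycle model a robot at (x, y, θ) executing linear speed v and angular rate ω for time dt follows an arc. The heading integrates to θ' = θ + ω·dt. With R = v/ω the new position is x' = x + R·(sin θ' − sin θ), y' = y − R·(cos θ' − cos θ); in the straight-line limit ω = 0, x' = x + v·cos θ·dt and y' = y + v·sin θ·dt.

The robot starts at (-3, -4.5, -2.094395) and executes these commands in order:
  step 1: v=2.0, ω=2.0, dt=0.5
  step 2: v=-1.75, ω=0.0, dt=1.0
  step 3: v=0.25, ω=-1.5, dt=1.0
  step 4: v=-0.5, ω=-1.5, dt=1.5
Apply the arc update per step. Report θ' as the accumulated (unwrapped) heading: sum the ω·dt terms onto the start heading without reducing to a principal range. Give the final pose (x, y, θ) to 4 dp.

(-3.3827, -4.4507, -4.8444)

step 1: θ'=-1.0944 (R=1.0000) → pose (-3.0226, -5.4586, -1.0944)
step 2: θ'=-1.0944 (straight) → pose (-3.8251, -3.9034, -1.0944)
step 3: θ'=-2.5944 (R=-0.1667) → pose (-3.8865, -4.1222, -2.5944)
step 4: θ'=-4.8444 (R=0.3333) → pose (-3.3827, -4.4507, -4.8444)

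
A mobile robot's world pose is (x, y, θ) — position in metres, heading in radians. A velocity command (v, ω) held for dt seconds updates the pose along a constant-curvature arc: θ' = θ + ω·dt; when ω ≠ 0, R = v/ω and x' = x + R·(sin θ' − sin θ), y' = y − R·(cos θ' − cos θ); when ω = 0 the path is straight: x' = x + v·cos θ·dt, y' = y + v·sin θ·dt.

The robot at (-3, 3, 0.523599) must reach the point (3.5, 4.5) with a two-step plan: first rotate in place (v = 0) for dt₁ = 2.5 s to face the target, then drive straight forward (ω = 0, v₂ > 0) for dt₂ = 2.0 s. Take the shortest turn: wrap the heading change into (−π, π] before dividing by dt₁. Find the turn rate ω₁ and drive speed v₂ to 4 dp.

ω₁ = -0.1187, v₂ = 3.3354

heading to target = atan2(4.5−3, 3.5−-3) = 0.2268
Δθ = wrap(0.2268 − 0.5236) = -0.2968; ω₁ = Δθ/dt₁ = -0.1187
distance = √((3.5−-3)² + (4.5−3)²) = 6.6708; v₂ = distance/dt₂ = 3.3354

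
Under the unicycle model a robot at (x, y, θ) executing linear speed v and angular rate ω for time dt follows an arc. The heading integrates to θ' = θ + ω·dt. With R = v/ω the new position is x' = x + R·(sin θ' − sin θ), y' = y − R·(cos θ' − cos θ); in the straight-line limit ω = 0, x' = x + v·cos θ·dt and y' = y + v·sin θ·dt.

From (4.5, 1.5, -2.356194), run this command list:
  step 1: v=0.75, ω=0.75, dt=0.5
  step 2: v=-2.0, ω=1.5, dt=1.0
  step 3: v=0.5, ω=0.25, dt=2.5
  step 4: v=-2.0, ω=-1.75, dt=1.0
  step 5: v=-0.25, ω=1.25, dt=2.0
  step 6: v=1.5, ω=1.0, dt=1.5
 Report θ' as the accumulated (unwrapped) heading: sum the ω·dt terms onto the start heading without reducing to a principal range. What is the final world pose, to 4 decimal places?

(3.0861, 6.0426, 2.3938)

step 1: θ'=-1.9812 (R=1.0000) → pose (4.2901, 1.1919, -1.9812)
step 2: θ'=-0.4812 (R=-1.3333) → pose (3.6846, 2.9058, -0.4812)
step 3: θ'=0.1438 (R=2.0000) → pose (4.8969, 2.6993, 0.1438)
step 4: θ'=-1.6062 (R=1.1429) → pose (3.5910, 3.8708, -1.6062)
step 5: θ'=0.8938 (R=-0.2000) → pose (3.2353, 4.0032, 0.8938)
step 6: θ'=2.3938 (R=1.5000) → pose (3.0861, 6.0426, 2.3938)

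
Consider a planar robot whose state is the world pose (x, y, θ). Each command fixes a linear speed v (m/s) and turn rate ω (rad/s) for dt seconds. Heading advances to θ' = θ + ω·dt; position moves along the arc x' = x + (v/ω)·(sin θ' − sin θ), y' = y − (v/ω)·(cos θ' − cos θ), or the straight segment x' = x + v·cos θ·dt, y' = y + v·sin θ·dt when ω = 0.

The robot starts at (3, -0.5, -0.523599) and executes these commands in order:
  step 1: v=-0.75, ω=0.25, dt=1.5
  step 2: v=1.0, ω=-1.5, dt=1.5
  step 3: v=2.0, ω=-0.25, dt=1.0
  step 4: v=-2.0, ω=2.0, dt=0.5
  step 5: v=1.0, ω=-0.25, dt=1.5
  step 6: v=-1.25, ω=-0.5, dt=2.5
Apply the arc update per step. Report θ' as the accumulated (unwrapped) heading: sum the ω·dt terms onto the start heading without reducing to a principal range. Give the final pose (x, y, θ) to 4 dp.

step 1: θ'=-0.1486 (R=-3.0000) → pose (1.9442, -0.1311, -0.1486)
step 2: θ'=-2.3986 (R=-0.6667) → pose (2.2965, -1.2814, -2.3986)
step 3: θ'=-2.6486 (R=-8.0000) → pose (0.6706, -2.4372, -2.6486)
step 4: θ'=-1.6486 (R=-1.0000) → pose (1.1943, -1.6340, -1.6486)
step 5: θ'=-2.0236 (R=-4.0000) → pose (0.8033, -3.0731, -2.0236)
step 6: θ'=-3.2736 (R=2.5000) → pose (3.3804, -1.6885, -3.2736)

(3.3804, -1.6885, -3.2736)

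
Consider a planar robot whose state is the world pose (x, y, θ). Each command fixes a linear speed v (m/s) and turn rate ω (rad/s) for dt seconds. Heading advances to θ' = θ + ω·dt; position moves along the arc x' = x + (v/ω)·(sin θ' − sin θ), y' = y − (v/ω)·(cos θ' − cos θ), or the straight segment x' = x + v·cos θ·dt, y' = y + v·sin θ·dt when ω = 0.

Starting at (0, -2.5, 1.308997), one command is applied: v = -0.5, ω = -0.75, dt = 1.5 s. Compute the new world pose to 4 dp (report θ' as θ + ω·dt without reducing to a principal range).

(-0.5220, -2.9829, 0.1840)

θ' = 1.3090 + -0.75·1.5 = 0.1840
R = v/ω = -0.5/-0.75 = 0.6667
x' = 0 + 0.6667·(sin 0.1840 − sin 1.3090) = -0.5220
y' = -2.5 − 0.6667·(cos 0.1840 − cos 1.3090) = -2.9829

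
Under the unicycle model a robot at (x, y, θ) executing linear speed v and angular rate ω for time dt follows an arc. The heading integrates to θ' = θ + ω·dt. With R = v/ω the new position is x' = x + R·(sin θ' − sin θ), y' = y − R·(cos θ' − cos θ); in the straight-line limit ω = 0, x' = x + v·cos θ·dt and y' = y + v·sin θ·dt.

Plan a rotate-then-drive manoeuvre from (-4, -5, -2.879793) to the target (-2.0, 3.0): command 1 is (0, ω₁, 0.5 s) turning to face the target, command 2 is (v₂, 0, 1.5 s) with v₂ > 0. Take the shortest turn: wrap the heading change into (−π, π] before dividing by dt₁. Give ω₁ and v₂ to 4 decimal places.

heading to target = atan2(3−-5, -2−-4) = 1.3258
Δθ = wrap(1.3258 − -2.8798) = -2.0776; ω₁ = Δθ/dt₁ = -4.1551
distance = √((-2−-4)² + (3−-5)²) = 8.2462; v₂ = distance/dt₂ = 5.4975

ω₁ = -4.1551, v₂ = 5.4975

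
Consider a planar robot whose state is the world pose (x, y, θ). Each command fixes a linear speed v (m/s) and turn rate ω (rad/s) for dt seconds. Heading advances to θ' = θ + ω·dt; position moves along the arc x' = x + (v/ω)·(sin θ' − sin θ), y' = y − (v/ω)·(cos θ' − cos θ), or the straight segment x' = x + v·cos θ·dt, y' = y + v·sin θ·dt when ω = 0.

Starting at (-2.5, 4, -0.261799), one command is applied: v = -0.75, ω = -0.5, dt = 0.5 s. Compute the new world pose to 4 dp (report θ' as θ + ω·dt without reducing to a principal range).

θ' = -0.2618 + -0.5·0.5 = -0.5118
R = v/ω = -0.75/-0.5 = 1.5000
x' = -2.5 + 1.5000·(sin -0.5118 − sin -0.2618) = -2.8464
y' = 4 − 1.5000·(cos -0.5118 − cos -0.2618) = 4.1411

(-2.8464, 4.1411, -0.5118)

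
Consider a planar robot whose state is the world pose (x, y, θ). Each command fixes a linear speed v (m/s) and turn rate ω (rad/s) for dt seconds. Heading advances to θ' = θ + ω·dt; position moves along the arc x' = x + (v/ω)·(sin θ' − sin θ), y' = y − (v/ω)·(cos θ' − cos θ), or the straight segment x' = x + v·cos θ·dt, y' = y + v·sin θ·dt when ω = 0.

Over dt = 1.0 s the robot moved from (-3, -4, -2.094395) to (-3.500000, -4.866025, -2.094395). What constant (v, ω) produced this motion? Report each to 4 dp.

Δθ = -2.094395 − -2.094395 = 0.000000
ω = Δθ/dt = 0.000000/1.0 = 0.0000
ω = 0 → v = (Δx·cos θ + Δy·sin θ)/dt = 1.0000

v = 1.0000, ω = 0.0000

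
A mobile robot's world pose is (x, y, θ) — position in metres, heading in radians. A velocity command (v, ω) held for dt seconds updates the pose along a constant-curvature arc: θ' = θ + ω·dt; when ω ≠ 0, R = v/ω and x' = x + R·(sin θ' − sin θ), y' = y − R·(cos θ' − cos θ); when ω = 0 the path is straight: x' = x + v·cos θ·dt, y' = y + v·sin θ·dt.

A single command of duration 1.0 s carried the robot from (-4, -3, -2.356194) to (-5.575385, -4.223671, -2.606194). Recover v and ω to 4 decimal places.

Δθ = -2.606194 − -2.356194 = -0.250000
ω = Δθ/dt = -0.250000/1.0 = -0.2500
R = Δx/(sin θ' − sin θ) = -8.0000
v = R·ω = -8.0000·-0.2500 = 2.0000

v = 2.0000, ω = -0.2500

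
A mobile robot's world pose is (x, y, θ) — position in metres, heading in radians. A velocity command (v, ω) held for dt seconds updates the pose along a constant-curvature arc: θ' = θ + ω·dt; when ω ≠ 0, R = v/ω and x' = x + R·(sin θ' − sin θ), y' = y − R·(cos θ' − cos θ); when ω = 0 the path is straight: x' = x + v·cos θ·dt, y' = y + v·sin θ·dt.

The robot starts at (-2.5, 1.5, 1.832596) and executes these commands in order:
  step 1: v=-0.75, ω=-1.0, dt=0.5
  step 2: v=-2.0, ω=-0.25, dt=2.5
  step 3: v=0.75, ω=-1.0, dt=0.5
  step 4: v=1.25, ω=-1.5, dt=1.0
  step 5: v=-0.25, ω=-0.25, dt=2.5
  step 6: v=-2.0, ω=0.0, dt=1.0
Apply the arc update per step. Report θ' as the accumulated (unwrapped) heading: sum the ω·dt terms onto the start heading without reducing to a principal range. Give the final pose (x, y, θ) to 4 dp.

(-3.0633, -0.9898, -1.9174)

step 1: θ'=1.3326 (R=0.7500) → pose (-2.4956, 1.1289, 1.3326)
step 2: θ'=0.7076 (R=8.0000) → pose (-5.0697, -3.0629, 0.7076)
step 3: θ'=0.2076 (R=-0.7500) → pose (-4.7367, -2.8989, 0.2076)
step 4: θ'=-1.2924 (R=-0.8333) → pose (-3.7637, -3.4853, -1.2924)
step 5: θ'=-1.9174 (R=1.0000) → pose (-3.7428, -2.8708, -1.9174)
step 6: θ'=-1.9174 (straight) → pose (-3.0633, -0.9898, -1.9174)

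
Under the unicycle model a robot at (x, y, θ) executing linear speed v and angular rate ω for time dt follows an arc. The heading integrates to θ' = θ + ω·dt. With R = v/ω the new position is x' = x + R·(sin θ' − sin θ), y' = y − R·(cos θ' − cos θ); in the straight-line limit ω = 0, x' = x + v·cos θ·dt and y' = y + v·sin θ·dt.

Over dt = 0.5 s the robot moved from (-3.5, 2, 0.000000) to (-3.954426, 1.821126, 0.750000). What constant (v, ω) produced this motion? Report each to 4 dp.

Δθ = 0.750000 − 0.000000 = 0.750000
ω = Δθ/dt = 0.750000/0.5 = 1.5000
R = Δx/(sin θ' − sin θ) = -0.6667
v = R·ω = -0.6667·1.5000 = -1.0000

v = -1.0000, ω = 1.5000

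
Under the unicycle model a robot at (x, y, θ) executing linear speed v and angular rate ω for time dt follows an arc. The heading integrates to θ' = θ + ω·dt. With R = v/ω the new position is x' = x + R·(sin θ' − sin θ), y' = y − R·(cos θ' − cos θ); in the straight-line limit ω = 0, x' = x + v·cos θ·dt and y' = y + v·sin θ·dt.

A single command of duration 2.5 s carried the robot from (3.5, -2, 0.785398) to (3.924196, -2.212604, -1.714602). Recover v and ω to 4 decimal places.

v = 0.2500, ω = -1.0000

Δθ = -1.714602 − 0.785398 = -2.500000
ω = Δθ/dt = -2.500000/2.5 = -1.0000
R = Δx/(sin θ' − sin θ) = -0.2500
v = R·ω = -0.2500·-1.0000 = 0.2500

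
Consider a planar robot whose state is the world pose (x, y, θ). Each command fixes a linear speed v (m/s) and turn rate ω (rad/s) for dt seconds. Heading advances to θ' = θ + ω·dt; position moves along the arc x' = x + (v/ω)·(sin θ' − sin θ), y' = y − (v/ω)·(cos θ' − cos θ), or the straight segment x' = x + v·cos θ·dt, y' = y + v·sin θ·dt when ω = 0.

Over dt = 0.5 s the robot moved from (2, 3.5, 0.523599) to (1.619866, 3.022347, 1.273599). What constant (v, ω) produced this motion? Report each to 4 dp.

Δθ = 1.273599 − 0.523599 = 0.750000
ω = Δθ/dt = 0.750000/0.5 = 1.5000
R = −Δy/(cos θ' − cos θ) = -0.8333
v = R·ω = -0.8333·1.5000 = -1.2500

v = -1.2500, ω = 1.5000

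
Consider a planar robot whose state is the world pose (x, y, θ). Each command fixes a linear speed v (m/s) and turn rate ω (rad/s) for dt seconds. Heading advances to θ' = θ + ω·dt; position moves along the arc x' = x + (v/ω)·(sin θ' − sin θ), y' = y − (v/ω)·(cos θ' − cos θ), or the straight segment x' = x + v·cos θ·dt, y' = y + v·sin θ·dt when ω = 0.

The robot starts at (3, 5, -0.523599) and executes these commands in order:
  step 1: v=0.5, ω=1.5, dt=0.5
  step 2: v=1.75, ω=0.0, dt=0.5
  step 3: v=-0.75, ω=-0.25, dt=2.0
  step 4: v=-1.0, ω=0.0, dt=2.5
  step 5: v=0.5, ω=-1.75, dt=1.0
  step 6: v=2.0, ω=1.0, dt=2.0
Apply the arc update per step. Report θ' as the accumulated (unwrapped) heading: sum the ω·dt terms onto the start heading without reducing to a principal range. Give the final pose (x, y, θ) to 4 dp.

step 1: θ'=0.2264 (R=0.3333) → pose (3.2415, 4.9638, 0.2264)
step 2: θ'=0.2264 (straight) → pose (4.0942, 5.1603, 0.2264)
step 3: θ'=-0.2736 (R=3.0000) → pose (2.6102, 5.1953, -0.2736)
step 4: θ'=-0.2736 (straight) → pose (0.2031, 5.8708, -0.2736)
step 5: θ'=-2.0236 (R=-0.2857) → pose (0.3829, 5.4707, -2.0236)
step 6: θ'=-0.0236 (R=2.0000) → pose (2.1341, 2.5963, -0.0236)

(2.1341, 2.5963, -0.0236)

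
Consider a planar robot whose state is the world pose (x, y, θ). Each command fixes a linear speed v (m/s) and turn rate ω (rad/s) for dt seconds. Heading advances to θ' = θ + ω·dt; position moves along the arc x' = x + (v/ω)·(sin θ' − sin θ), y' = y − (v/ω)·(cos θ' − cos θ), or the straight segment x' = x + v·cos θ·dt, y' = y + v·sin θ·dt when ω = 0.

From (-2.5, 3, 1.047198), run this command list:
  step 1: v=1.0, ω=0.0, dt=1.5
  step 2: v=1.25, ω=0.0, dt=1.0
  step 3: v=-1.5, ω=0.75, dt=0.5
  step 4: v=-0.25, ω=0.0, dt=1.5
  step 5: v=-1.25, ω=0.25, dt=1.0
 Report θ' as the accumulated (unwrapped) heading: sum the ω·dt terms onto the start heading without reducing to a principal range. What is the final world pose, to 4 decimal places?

step 1: θ'=1.0472 (straight) → pose (-1.7500, 4.2990, 1.0472)
step 2: θ'=1.0472 (straight) → pose (-1.1250, 5.3816, 1.0472)
step 3: θ'=1.4222 (R=-2.0000) → pose (-1.3709, 4.6777, 1.4222)
step 4: θ'=1.4222 (straight) → pose (-1.4264, 4.3068, 1.4222)
step 5: θ'=1.6722 (R=-5.0000) → pose (-1.4558, 3.0604, 1.6722)

(-1.4558, 3.0604, 1.6722)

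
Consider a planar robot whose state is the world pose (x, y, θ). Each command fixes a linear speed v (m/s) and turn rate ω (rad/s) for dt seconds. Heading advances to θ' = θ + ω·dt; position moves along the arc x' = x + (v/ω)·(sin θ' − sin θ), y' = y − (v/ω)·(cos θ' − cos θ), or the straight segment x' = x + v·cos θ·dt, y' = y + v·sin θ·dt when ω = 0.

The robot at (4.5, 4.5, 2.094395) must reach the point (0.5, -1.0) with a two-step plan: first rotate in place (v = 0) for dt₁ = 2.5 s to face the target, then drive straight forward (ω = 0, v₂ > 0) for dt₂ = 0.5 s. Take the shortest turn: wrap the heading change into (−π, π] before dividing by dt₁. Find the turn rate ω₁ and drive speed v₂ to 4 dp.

ω₁ = 0.7957, v₂ = 13.6015

heading to target = atan2(-1−4.5, 0.5−4.5) = -2.1996
Δθ = wrap(-2.1996 − 2.0944) = 1.9892; ω₁ = Δθ/dt₁ = 0.7957
distance = √((0.5−4.5)² + (-1−4.5)²) = 6.8007; v₂ = distance/dt₂ = 13.6015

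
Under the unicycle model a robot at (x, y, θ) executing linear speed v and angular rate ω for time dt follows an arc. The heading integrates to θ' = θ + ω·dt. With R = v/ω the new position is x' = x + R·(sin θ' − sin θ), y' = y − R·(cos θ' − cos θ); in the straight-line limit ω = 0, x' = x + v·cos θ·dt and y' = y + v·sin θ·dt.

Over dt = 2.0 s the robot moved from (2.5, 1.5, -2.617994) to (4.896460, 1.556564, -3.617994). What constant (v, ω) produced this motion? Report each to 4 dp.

v = -1.2500, ω = -0.5000

Δθ = -3.617994 − -2.617994 = -1.000000
ω = Δθ/dt = -1.000000/2.0 = -0.5000
R = Δx/(sin θ' − sin θ) = 2.5000
v = R·ω = 2.5000·-0.5000 = -1.2500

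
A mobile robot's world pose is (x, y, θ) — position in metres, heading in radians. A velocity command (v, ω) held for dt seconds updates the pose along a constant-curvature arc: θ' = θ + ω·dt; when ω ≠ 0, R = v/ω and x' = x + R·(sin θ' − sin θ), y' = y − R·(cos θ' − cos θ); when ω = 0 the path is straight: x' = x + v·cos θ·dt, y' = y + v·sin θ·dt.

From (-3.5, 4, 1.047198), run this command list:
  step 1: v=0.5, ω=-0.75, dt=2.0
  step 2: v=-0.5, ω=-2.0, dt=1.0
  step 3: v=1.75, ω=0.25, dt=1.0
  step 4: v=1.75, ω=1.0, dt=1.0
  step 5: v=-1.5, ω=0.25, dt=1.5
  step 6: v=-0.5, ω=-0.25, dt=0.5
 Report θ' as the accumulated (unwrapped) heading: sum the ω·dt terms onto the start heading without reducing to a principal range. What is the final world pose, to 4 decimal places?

(-5.4369, 3.8465, -0.9528)

step 1: θ'=-0.4528 (R=-0.6667) → pose (-2.6310, 4.2662, -0.4528)
step 2: θ'=-2.4528 (R=0.2500) → pose (-2.6805, 4.6840, -2.4528)
step 3: θ'=-2.2028 (R=7.0000) → pose (-3.8792, 3.4152, -2.2028)
step 4: θ'=-1.2028 (R=1.7500) → pose (-4.1001, 1.7518, -1.2028)
step 5: θ'=-0.8278 (R=-6.0000) → pose (-5.2797, 3.6523, -0.8278)
step 6: θ'=-0.9528 (R=2.0000) → pose (-5.4369, 3.8465, -0.9528)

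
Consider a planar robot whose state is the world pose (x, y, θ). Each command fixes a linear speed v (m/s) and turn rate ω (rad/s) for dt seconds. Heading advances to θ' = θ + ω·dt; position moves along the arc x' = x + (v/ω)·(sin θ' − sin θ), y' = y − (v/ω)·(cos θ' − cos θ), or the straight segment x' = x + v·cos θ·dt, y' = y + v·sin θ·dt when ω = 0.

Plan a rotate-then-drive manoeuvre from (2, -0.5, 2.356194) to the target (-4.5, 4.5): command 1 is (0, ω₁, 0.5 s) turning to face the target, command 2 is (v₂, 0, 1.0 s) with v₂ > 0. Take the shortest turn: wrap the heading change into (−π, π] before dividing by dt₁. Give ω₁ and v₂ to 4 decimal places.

heading to target = atan2(4.5−-0.5, -4.5−2) = 2.4859
Δθ = wrap(2.4859 − 2.3562) = 0.1297; ω₁ = Δθ/dt₁ = 0.2594
distance = √((-4.5−2)² + (4.5−-0.5)²) = 8.2006; v₂ = distance/dt₂ = 8.2006

ω₁ = 0.2594, v₂ = 8.2006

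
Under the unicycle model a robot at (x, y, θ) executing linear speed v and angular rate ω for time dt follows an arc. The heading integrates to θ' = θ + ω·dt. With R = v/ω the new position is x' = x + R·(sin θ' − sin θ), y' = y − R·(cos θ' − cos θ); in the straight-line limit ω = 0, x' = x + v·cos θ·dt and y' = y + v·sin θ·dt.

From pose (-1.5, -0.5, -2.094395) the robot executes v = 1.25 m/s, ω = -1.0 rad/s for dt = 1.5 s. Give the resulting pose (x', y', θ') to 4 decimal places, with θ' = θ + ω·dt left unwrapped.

(-3.1294, -0.9990, -3.5944)

θ' = -2.0944 + -1.0·1.5 = -3.5944
R = v/ω = 1.25/-1.0 = -1.2500
x' = -1.5 + -1.2500·(sin -3.5944 − sin -2.0944) = -3.1294
y' = -0.5 − -1.2500·(cos -3.5944 − cos -2.0944) = -0.9990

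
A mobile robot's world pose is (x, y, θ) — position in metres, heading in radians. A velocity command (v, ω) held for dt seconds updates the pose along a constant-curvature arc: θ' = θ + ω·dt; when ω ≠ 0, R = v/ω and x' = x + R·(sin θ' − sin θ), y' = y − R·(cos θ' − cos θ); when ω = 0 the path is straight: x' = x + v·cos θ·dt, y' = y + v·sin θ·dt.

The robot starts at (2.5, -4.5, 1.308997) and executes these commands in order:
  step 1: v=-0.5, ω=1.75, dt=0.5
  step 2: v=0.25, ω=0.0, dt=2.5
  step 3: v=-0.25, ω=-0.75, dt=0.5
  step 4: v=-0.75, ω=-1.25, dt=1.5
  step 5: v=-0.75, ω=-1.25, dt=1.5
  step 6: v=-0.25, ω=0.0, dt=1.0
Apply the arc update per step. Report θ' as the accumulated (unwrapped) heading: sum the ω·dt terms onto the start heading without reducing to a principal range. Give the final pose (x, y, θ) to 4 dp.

step 1: θ'=2.1840 (R=-0.2857) → pose (2.5423, -4.7384, 2.1840)
step 2: θ'=2.1840 (straight) → pose (2.1826, -4.2272, 2.1840)
step 3: θ'=1.8090 (R=0.3333) → pose (2.2340, -4.3404, 1.8090)
step 4: θ'=-0.0660 (R=0.6000) → pose (1.6113, -5.0807, -0.0660)
step 5: θ'=-1.9410 (R=0.6000) → pose (1.0915, -4.2649, -1.9410)
step 6: θ'=-1.9410 (straight) → pose (1.1820, -4.0318, -1.9410)

(1.1820, -4.0318, -1.9410)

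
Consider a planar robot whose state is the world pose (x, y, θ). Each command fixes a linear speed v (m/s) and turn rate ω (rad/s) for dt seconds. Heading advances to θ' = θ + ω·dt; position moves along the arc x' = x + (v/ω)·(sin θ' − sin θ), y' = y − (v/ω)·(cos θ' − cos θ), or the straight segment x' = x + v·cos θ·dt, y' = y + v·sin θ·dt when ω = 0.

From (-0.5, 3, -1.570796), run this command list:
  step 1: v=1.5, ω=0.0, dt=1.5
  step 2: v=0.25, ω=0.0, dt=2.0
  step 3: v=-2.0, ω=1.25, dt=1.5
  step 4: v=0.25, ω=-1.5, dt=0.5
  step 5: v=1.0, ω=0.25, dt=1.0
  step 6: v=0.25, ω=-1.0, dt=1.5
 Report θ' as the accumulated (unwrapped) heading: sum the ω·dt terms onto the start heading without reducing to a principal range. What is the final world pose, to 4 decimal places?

step 1: θ'=-1.5708 (straight) → pose (-0.5000, 0.7500, -1.5708)
step 2: θ'=-1.5708 (straight) → pose (-0.5000, 0.2500, -1.5708)
step 3: θ'=0.3042 (R=-1.6000) → pose (-2.5793, 1.7765, 0.3042)
step 4: θ'=-0.4458 (R=-0.1667) → pose (-2.4575, 1.7679, -0.4458)
step 5: θ'=-0.1958 (R=4.0000) → pose (-1.5110, 1.4534, -0.1958)
step 6: θ'=-1.6958 (R=-0.2500) → pose (-1.3115, 1.1770, -1.6958)

(-1.3115, 1.1770, -1.6958)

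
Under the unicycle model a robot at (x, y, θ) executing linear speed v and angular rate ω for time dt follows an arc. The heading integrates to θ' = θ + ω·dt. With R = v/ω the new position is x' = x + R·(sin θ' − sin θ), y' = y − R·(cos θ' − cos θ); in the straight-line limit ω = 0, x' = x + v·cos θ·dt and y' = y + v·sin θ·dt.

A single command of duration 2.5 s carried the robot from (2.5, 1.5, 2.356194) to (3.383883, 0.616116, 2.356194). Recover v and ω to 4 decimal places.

Δθ = 2.356194 − 2.356194 = 0.000000
ω = Δθ/dt = 0.000000/2.5 = 0.0000
ω = 0 → v = (Δx·cos θ + Δy·sin θ)/dt = -0.5000

v = -0.5000, ω = 0.0000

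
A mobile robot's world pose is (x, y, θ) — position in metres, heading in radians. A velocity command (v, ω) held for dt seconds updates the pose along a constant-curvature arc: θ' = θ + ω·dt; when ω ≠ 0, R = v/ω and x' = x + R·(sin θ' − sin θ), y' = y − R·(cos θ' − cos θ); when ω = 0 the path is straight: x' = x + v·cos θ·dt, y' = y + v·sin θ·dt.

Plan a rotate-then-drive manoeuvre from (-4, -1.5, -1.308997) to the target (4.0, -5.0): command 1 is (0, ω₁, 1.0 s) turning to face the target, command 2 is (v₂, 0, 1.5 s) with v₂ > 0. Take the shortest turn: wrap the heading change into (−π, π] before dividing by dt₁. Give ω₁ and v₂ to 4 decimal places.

heading to target = atan2(-5−-1.5, 4−-4) = -0.4124
Δθ = wrap(-0.4124 − -1.3090) = 0.8966; ω₁ = Δθ/dt₁ = 0.8966
distance = √((4−-4)² + (-5−-1.5)²) = 8.7321; v₂ = distance/dt₂ = 5.8214

ω₁ = 0.8966, v₂ = 5.8214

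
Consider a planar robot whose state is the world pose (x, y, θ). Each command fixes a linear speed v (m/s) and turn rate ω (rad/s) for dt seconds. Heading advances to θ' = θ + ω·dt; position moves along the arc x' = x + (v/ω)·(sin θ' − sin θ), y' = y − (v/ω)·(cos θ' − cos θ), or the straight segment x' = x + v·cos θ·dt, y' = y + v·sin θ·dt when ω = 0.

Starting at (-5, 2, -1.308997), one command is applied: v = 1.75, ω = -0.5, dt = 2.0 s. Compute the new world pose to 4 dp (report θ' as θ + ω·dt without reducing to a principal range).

(-5.7919, -1.2612, -2.3090)

θ' = -1.3090 + -0.5·2.0 = -2.3090
R = v/ω = 1.75/-0.5 = -3.5000
x' = -5 + -3.5000·(sin -2.3090 − sin -1.3090) = -5.7919
y' = 2 − -3.5000·(cos -2.3090 − cos -1.3090) = -1.2612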